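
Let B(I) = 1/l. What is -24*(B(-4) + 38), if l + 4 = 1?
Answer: -904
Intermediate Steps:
l = -3 (l = -4 + 1 = -3)
B(I) = -⅓ (B(I) = 1/(-3) = -⅓)
-24*(B(-4) + 38) = -24*(-⅓ + 38) = -24*113/3 = -904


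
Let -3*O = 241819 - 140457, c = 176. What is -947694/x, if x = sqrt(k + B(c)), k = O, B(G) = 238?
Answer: 473847*I*sqrt(75486)/25162 ≈ 5174.0*I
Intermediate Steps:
O = -101362/3 (O = -(241819 - 140457)/3 = -1/3*101362 = -101362/3 ≈ -33787.)
k = -101362/3 ≈ -33787.
x = 2*I*sqrt(75486)/3 (x = sqrt(-101362/3 + 238) = sqrt(-100648/3) = 2*I*sqrt(75486)/3 ≈ 183.16*I)
-947694/x = -947694*(-I*sqrt(75486)/50324) = -(-473847)*I*sqrt(75486)/25162 = 473847*I*sqrt(75486)/25162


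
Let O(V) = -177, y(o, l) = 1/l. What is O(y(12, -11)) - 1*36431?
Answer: -36608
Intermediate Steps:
O(y(12, -11)) - 1*36431 = -177 - 1*36431 = -177 - 36431 = -36608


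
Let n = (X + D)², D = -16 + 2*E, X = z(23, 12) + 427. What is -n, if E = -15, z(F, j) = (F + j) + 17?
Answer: -187489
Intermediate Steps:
z(F, j) = 17 + F + j
X = 479 (X = (17 + 23 + 12) + 427 = 52 + 427 = 479)
D = -46 (D = -16 + 2*(-15) = -16 - 30 = -46)
n = 187489 (n = (479 - 46)² = 433² = 187489)
-n = -1*187489 = -187489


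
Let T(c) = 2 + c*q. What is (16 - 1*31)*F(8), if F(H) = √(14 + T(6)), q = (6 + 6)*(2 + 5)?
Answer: -30*√130 ≈ -342.05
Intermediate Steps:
q = 84 (q = 12*7 = 84)
T(c) = 2 + 84*c (T(c) = 2 + c*84 = 2 + 84*c)
F(H) = 2*√130 (F(H) = √(14 + (2 + 84*6)) = √(14 + (2 + 504)) = √(14 + 506) = √520 = 2*√130)
(16 - 1*31)*F(8) = (16 - 1*31)*(2*√130) = (16 - 31)*(2*√130) = -30*√130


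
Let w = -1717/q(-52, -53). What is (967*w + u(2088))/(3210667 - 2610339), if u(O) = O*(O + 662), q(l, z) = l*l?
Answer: 15524707661/1623286912 ≈ 9.5638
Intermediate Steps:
q(l, z) = l²
w = -1717/2704 (w = -1717/((-52)²) = -1717/2704 ≈ -0.63498)
u(O) = O*(662 + O)
(967*w + u(2088))/(3210667 - 2610339) = (967*(-1717/2704) + 2088*(662 + 2088))/(3210667 - 2610339) = (-1660339/2704 + 2088*2750)/600328 = (-1660339/2704 + 5742000)*(1/600328) = (15524707661/2704)*(1/600328) = 15524707661/1623286912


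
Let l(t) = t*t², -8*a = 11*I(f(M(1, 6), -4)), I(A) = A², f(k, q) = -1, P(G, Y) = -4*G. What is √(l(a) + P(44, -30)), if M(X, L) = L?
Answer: I*√182886/32 ≈ 13.364*I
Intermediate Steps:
a = -11/8 (a = -11*(-1)²/8 = -11/8 ≈ -1.3750)
l(t) = t³
√(l(a) + P(44, -30)) = √((-11/8)³ - 4*44) = √(-1331/512 - 176) = √(-91443/512) = I*√182886/32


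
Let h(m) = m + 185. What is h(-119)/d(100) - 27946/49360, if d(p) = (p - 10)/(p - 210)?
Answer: -6014479/74040 ≈ -81.233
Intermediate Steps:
h(m) = 185 + m
d(p) = (-10 + p)/(-210 + p)
h(-119)/d(100) - 27946/49360 = (185 - 119)/(((-10 + 100)/(-210 + 100))) - 27946/49360 = 66/((90/(-110))) - 27946*1/49360 = 66/((-1/110*90)) - 13973/24680 = 66/(-9/11) - 13973/24680 = 66*(-11/9) - 13973/24680 = -242/3 - 13973/24680 = -6014479/74040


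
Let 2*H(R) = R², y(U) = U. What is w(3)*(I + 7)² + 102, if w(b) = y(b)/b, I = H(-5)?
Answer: 1929/4 ≈ 482.25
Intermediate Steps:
H(R) = R²/2
I = 25/2 (I = (½)*(-5)² = (½)*25 = 25/2 ≈ 12.500)
w(b) = 1 (w(b) = b/b = 1)
w(3)*(I + 7)² + 102 = 1*(25/2 + 7)² + 102 = 1*(39/2)² + 102 = 1*(1521/4) + 102 = 1521/4 + 102 = 1929/4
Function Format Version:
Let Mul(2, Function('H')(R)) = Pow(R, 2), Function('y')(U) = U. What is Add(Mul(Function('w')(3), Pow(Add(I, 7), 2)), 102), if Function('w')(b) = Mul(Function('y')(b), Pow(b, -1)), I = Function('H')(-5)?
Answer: Rational(1929, 4) ≈ 482.25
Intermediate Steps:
Function('H')(R) = Mul(Rational(1, 2), Pow(R, 2))
I = Rational(25, 2) (I = Mul(Rational(1, 2), Pow(-5, 2)) = Mul(Rational(1, 2), 25) = Rational(25, 2) ≈ 12.500)
Function('w')(b) = 1 (Function('w')(b) = Mul(b, Pow(b, -1)) = 1)
Add(Mul(Function('w')(3), Pow(Add(I, 7), 2)), 102) = Add(Mul(1, Pow(Add(Rational(25, 2), 7), 2)), 102) = Add(Mul(1, Pow(Rational(39, 2), 2)), 102) = Add(Mul(1, Rational(1521, 4)), 102) = Add(Rational(1521, 4), 102) = Rational(1929, 4)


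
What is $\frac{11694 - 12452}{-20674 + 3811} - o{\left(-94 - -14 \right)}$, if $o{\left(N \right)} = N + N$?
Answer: $\frac{2698838}{16863} \approx 160.04$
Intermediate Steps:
$o{\left(N \right)} = 2 N$
$\frac{11694 - 12452}{-20674 + 3811} - o{\left(-94 - -14 \right)} = \frac{11694 - 12452}{-20674 + 3811} - 2 \left(-94 - -14\right) = - \frac{758}{-16863} - 2 \left(-94 + 14\right) = \left(-758\right) \left(- \frac{1}{16863}\right) - 2 \left(-80\right) = \frac{758}{16863} - -160 = \frac{758}{16863} + 160 = \frac{2698838}{16863}$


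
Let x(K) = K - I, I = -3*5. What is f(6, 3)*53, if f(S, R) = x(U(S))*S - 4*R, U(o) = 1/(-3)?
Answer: 4028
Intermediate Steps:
U(o) = -⅓
I = -15
x(K) = 15 + K (x(K) = K - 1*(-15) = K + 15 = 15 + K)
f(S, R) = -4*R + 44*S/3 (f(S, R) = (15 - ⅓)*S - 4*R = 44*S/3 - 4*R = -4*R + 44*S/3)
f(6, 3)*53 = (-4*3 + (44/3)*6)*53 = (-12 + 88)*53 = 76*53 = 4028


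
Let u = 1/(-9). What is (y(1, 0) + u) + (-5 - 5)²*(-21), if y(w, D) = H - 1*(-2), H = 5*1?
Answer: -18838/9 ≈ -2093.1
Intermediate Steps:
H = 5
y(w, D) = 7 (y(w, D) = 5 - 1*(-2) = 5 + 2 = 7)
u = -⅑ ≈ -0.11111
(y(1, 0) + u) + (-5 - 5)²*(-21) = (7 - ⅑) + (-5 - 5)²*(-21) = 62/9 + (-10)²*(-21) = 62/9 + 100*(-21) = 62/9 - 2100 = -18838/9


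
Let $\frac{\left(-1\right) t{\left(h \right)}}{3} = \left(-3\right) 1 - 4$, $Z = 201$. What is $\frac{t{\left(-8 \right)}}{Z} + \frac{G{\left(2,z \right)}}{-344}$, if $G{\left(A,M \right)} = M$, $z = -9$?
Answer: $\frac{3011}{23048} \approx 0.13064$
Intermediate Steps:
$t{\left(h \right)} = 21$ ($t{\left(h \right)} = - 3 \left(\left(-3\right) 1 - 4\right) = - 3 \left(-3 - 4\right) = \left(-3\right) \left(-7\right) = 21$)
$\frac{t{\left(-8 \right)}}{Z} + \frac{G{\left(2,z \right)}}{-344} = \frac{21}{201} - \frac{9}{-344} = 21 \cdot \frac{1}{201} - - \frac{9}{344} = \frac{7}{67} + \frac{9}{344} = \frac{3011}{23048}$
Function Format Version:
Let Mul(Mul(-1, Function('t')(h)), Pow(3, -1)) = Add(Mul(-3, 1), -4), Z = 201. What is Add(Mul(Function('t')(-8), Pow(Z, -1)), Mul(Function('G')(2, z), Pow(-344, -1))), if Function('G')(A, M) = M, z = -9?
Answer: Rational(3011, 23048) ≈ 0.13064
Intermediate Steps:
Function('t')(h) = 21 (Function('t')(h) = Mul(-3, Add(Mul(-3, 1), -4)) = Mul(-3, Add(-3, -4)) = Mul(-3, -7) = 21)
Add(Mul(Function('t')(-8), Pow(Z, -1)), Mul(Function('G')(2, z), Pow(-344, -1))) = Add(Mul(21, Pow(201, -1)), Mul(-9, Pow(-344, -1))) = Add(Mul(21, Rational(1, 201)), Mul(-9, Rational(-1, 344))) = Add(Rational(7, 67), Rational(9, 344)) = Rational(3011, 23048)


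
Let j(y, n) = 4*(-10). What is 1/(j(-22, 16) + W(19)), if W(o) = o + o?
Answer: -½ ≈ -0.50000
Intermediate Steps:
W(o) = 2*o
j(y, n) = -40
1/(j(-22, 16) + W(19)) = 1/(-40 + 2*19) = 1/(-40 + 38) = 1/(-2) = -½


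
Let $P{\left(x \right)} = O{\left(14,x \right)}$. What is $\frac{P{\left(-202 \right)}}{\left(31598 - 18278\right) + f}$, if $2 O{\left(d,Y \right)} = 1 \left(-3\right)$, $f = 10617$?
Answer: $- \frac{1}{15958} \approx -6.2665 \cdot 10^{-5}$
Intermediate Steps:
$O{\left(d,Y \right)} = - \frac{3}{2}$ ($O{\left(d,Y \right)} = \frac{1 \left(-3\right)}{2} = \frac{1}{2} \left(-3\right) = - \frac{3}{2}$)
$P{\left(x \right)} = - \frac{3}{2}$
$\frac{P{\left(-202 \right)}}{\left(31598 - 18278\right) + f} = - \frac{3}{2 \left(\left(31598 - 18278\right) + 10617\right)} = - \frac{3}{2 \left(13320 + 10617\right)} = - \frac{3}{2 \cdot 23937} = \left(- \frac{3}{2}\right) \frac{1}{23937} = - \frac{1}{15958}$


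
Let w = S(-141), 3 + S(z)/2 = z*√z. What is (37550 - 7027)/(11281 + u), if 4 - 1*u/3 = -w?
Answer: 344146825/228041581 + 25822458*I*√141/228041581 ≈ 1.5091 + 1.3446*I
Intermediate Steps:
S(z) = -6 + 2*z^(3/2) (S(z) = -6 + 2*(z*√z) = -6 + 2*z^(3/2))
w = -6 - 282*I*√141 (w = -6 + 2*(-141)^(3/2) = -6 + 2*(-141*I*√141) = -6 - 282*I*√141 ≈ -6.0 - 3348.6*I)
u = -6 - 846*I*√141 (u = 12 - (-3)*(-6 - 282*I*√141) = 12 - 3*(6 + 282*I*√141) = 12 + (-18 - 846*I*√141) = -6 - 846*I*√141 ≈ -6.0 - 10046.0*I)
(37550 - 7027)/(11281 + u) = (37550 - 7027)/(11281 + (-6 - 846*I*√141)) = 30523/(11275 - 846*I*√141)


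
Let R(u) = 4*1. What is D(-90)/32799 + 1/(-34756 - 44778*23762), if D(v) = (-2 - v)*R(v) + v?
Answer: 38088487469/4768184668884 ≈ 0.0079881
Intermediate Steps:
R(u) = 4
D(v) = -8 - 3*v (D(v) = (-2 - v)*4 + v = (-8 - 4*v) + v = -8 - 3*v)
D(-90)/32799 + 1/(-34756 - 44778*23762) = (-8 - 3*(-90))/32799 + 1/(-34756 - 44778*23762) = (-8 + 270)*(1/32799) + (1/23762)/(-79534) = 262*(1/32799) - 1/79534*1/23762 = 262/32799 - 1/1889886908 = 38088487469/4768184668884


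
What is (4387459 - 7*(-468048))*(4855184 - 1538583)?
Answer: 25417750160795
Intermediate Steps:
(4387459 - 7*(-468048))*(4855184 - 1538583) = (4387459 + 3276336)*3316601 = 7663795*3316601 = 25417750160795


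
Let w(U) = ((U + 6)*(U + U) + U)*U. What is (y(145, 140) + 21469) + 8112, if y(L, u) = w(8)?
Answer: 31437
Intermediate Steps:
w(U) = U*(U + 2*U*(6 + U)) (w(U) = ((6 + U)*(2*U) + U)*U = (2*U*(6 + U) + U)*U = (U + 2*U*(6 + U))*U = U*(U + 2*U*(6 + U)))
y(L, u) = 1856 (y(L, u) = 8²*(13 + 2*8) = 64*(13 + 16) = 64*29 = 1856)
(y(145, 140) + 21469) + 8112 = (1856 + 21469) + 8112 = 23325 + 8112 = 31437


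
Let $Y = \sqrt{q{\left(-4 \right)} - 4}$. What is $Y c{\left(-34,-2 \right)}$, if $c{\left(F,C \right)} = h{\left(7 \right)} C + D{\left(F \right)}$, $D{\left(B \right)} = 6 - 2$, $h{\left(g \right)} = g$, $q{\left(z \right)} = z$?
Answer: $- 20 i \sqrt{2} \approx - 28.284 i$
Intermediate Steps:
$D{\left(B \right)} = 4$
$c{\left(F,C \right)} = 4 + 7 C$ ($c{\left(F,C \right)} = 7 C + 4 = 4 + 7 C$)
$Y = 2 i \sqrt{2}$ ($Y = \sqrt{-4 - 4} = \sqrt{-8} = 2 i \sqrt{2} \approx 2.8284 i$)
$Y c{\left(-34,-2 \right)} = 2 i \sqrt{2} \left(4 + 7 \left(-2\right)\right) = 2 i \sqrt{2} \left(4 - 14\right) = 2 i \sqrt{2} \left(-10\right) = - 20 i \sqrt{2}$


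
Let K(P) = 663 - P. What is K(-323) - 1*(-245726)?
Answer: 246712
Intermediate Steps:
K(-323) - 1*(-245726) = (663 - 1*(-323)) - 1*(-245726) = (663 + 323) + 245726 = 986 + 245726 = 246712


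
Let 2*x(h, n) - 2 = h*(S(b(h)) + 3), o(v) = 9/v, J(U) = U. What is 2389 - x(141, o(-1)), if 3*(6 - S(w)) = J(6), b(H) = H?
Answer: 3789/2 ≈ 1894.5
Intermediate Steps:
S(w) = 4 (S(w) = 6 - ⅓*6 = 6 - 2 = 4)
x(h, n) = 1 + 7*h/2 (x(h, n) = 1 + (h*(4 + 3))/2 = 1 + (h*7)/2 = 1 + (7*h)/2 = 1 + 7*h/2)
2389 - x(141, o(-1)) = 2389 - (1 + (7/2)*141) = 2389 - (1 + 987/2) = 2389 - 1*989/2 = 2389 - 989/2 = 3789/2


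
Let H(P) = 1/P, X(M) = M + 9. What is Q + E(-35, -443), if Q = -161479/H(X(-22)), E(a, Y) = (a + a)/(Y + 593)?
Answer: 31488398/15 ≈ 2.0992e+6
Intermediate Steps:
X(M) = 9 + M
E(a, Y) = 2*a/(593 + Y) (E(a, Y) = (2*a)/(593 + Y) = 2*a/(593 + Y))
Q = 2099227 (Q = -161479/(1/(9 - 22)) = -161479/(1/(-13)) = -161479/(-1/13) = -161479*(-13) = 2099227)
Q + E(-35, -443) = 2099227 + 2*(-35)/(593 - 443) = 2099227 + 2*(-35)/150 = 2099227 + 2*(-35)*(1/150) = 2099227 - 7/15 = 31488398/15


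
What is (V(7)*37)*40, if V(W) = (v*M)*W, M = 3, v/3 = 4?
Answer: 372960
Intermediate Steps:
v = 12 (v = 3*4 = 12)
V(W) = 36*W (V(W) = (12*3)*W = 36*W)
(V(7)*37)*40 = ((36*7)*37)*40 = (252*37)*40 = 9324*40 = 372960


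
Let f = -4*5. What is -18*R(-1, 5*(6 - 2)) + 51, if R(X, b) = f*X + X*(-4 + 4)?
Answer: -309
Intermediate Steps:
f = -20
R(X, b) = -20*X (R(X, b) = -20*X + X*(-4 + 4) = -20*X + X*0 = -20*X + 0 = -20*X)
-18*R(-1, 5*(6 - 2)) + 51 = -(-360)*(-1) + 51 = -18*20 + 51 = -360 + 51 = -309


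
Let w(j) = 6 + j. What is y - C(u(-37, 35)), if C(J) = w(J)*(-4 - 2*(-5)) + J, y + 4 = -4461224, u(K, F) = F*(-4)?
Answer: -4460284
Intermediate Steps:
u(K, F) = -4*F
y = -4461228 (y = -4 - 4461224 = -4461228)
C(J) = 36 + 7*J (C(J) = (6 + J)*(-4 - 2*(-5)) + J = (6 + J)*(-4 + 10) + J = (6 + J)*6 + J = (36 + 6*J) + J = 36 + 7*J)
y - C(u(-37, 35)) = -4461228 - (36 + 7*(-4*35)) = -4461228 - (36 + 7*(-140)) = -4461228 - (36 - 980) = -4461228 - 1*(-944) = -4461228 + 944 = -4460284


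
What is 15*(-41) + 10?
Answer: -605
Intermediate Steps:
15*(-41) + 10 = -615 + 10 = -605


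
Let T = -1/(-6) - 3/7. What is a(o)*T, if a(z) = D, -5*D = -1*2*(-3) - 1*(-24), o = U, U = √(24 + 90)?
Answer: 11/7 ≈ 1.5714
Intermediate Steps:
U = √114 ≈ 10.677
o = √114 ≈ 10.677
D = -6 (D = -(-1*2*(-3) - 1*(-24))/5 = -(-2*(-3) + 24)/5 = -(6 + 24)/5 = -⅕*30 = -6)
T = -11/42 (T = -1*(-⅙) - 3*⅐ = ⅙ - 3/7 = -11/42 ≈ -0.26190)
a(z) = -6
a(o)*T = -6*(-11/42) = 11/7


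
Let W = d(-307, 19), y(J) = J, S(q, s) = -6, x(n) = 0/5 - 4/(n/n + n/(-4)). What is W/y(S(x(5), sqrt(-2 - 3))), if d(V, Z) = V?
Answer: 307/6 ≈ 51.167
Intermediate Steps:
x(n) = -4/(1 - n/4) (x(n) = 0*(1/5) - 4/(1 + n*(-1/4)) = 0 - 4/(1 - n/4) = -4/(1 - n/4))
W = -307
W/y(S(x(5), sqrt(-2 - 3))) = -307/(-6) = -307*(-1/6) = 307/6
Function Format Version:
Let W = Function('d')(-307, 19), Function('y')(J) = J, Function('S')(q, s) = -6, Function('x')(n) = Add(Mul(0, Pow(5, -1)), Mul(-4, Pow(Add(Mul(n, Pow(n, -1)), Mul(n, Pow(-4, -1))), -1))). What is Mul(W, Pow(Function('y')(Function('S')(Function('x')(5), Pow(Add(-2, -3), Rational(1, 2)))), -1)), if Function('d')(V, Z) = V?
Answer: Rational(307, 6) ≈ 51.167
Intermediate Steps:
Function('x')(n) = Mul(-4, Pow(Add(1, Mul(Rational(-1, 4), n)), -1)) (Function('x')(n) = Add(Mul(0, Rational(1, 5)), Mul(-4, Pow(Add(1, Mul(n, Rational(-1, 4))), -1))) = Add(0, Mul(-4, Pow(Add(1, Mul(Rational(-1, 4), n)), -1))) = Mul(-4, Pow(Add(1, Mul(Rational(-1, 4), n)), -1)))
W = -307
Mul(W, Pow(Function('y')(Function('S')(Function('x')(5), Pow(Add(-2, -3), Rational(1, 2)))), -1)) = Mul(-307, Pow(-6, -1)) = Mul(-307, Rational(-1, 6)) = Rational(307, 6)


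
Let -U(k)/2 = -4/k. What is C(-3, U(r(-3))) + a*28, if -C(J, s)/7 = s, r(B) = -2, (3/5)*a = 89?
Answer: 12544/3 ≈ 4181.3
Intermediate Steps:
a = 445/3 (a = (5/3)*89 = 445/3 ≈ 148.33)
U(k) = 8/k (U(k) = -(-8)/k = 8/k)
C(J, s) = -7*s
C(-3, U(r(-3))) + a*28 = -56/(-2) + (445/3)*28 = -56*(-1)/2 + 12460/3 = -7*(-4) + 12460/3 = 28 + 12460/3 = 12544/3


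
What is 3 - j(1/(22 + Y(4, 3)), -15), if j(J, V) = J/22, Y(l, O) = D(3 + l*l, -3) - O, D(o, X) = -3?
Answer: 1055/352 ≈ 2.9972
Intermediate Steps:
Y(l, O) = -3 - O
j(J, V) = J/22 (j(J, V) = J*(1/22) = J/22)
3 - j(1/(22 + Y(4, 3)), -15) = 3 - 1/(22*(22 + (-3 - 1*3))) = 3 - 1/(22*(22 + (-3 - 3))) = 3 - 1/(22*(22 - 6)) = 3 - 1/(22*16) = 3 - 1*1/352 = 3 - 1/352 = 1055/352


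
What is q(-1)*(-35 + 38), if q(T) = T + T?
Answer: -6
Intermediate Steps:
q(T) = 2*T
q(-1)*(-35 + 38) = (2*(-1))*(-35 + 38) = -2*3 = -6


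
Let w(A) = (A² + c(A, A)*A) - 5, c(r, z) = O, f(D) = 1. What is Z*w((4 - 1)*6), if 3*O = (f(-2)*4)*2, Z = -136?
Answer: -49912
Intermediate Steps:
O = 8/3 (O = ((1*4)*2)/3 = (4*2)/3 = (⅓)*8 = 8/3 ≈ 2.6667)
c(r, z) = 8/3
w(A) = -5 + A² + 8*A/3 (w(A) = (A² + 8*A/3) - 5 = -5 + A² + 8*A/3)
Z*w((4 - 1)*6) = -136*(-5 + ((4 - 1)*6)² + 8*((4 - 1)*6)/3) = -136*(-5 + (3*6)² + 8*(3*6)/3) = -136*(-5 + 18² + (8/3)*18) = -136*(-5 + 324 + 48) = -136*367 = -49912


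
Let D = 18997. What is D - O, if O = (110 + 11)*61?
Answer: 11616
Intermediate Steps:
O = 7381 (O = 121*61 = 7381)
D - O = 18997 - 1*7381 = 18997 - 7381 = 11616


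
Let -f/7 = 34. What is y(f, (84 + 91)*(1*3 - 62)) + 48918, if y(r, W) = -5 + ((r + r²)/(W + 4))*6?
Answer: 504492637/10321 ≈ 48880.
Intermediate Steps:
f = -238 (f = -7*34 = -238)
y(r, W) = -5 + 6*(r + r²)/(4 + W) (y(r, W) = -5 + ((r + r²)/(4 + W))*6 = -5 + 6*(r + r²)/(4 + W))
y(f, (84 + 91)*(1*3 - 62)) + 48918 = (-20 - 5*(84 + 91)*(1*3 - 62) + 6*(-238) + 6*(-238)²)/(4 + (84 + 91)*(1*3 - 62)) + 48918 = (-20 - 875*(3 - 62) - 1428 + 6*56644)/(4 + 175*(3 - 62)) + 48918 = (-20 - 875*(-59) - 1428 + 339864)/(4 + 175*(-59)) + 48918 = (-20 - 5*(-10325) - 1428 + 339864)/(4 - 10325) + 48918 = (-20 + 51625 - 1428 + 339864)/(-10321) + 48918 = -1/10321*390041 + 48918 = -390041/10321 + 48918 = 504492637/10321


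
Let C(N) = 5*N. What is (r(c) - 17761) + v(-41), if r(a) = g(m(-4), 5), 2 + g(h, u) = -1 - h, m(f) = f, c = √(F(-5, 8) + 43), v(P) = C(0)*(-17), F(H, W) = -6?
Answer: -17760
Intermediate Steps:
v(P) = 0 (v(P) = (5*0)*(-17) = 0*(-17) = 0)
c = √37 (c = √(-6 + 43) = √37 ≈ 6.0828)
g(h, u) = -3 - h (g(h, u) = -2 + (-1 - h) = -3 - h)
r(a) = 1 (r(a) = -3 - 1*(-4) = -3 + 4 = 1)
(r(c) - 17761) + v(-41) = (1 - 17761) + 0 = -17760 + 0 = -17760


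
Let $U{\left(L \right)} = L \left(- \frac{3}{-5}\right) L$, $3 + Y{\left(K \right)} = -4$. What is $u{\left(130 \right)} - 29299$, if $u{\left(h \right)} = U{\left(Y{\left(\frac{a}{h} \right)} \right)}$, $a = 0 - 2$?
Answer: $- \frac{146348}{5} \approx -29270.0$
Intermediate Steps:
$a = -2$ ($a = 0 - 2 = -2$)
$Y{\left(K \right)} = -7$ ($Y{\left(K \right)} = -3 - 4 = -7$)
$U{\left(L \right)} = \frac{3 L^{2}}{5}$ ($U{\left(L \right)} = L \left(\left(-3\right) \left(- \frac{1}{5}\right)\right) L = L \frac{3}{5} L = \frac{3 L}{5} L = \frac{3 L^{2}}{5}$)
$u{\left(h \right)} = \frac{147}{5}$ ($u{\left(h \right)} = \frac{3 \left(-7\right)^{2}}{5} = \frac{3}{5} \cdot 49 = \frac{147}{5}$)
$u{\left(130 \right)} - 29299 = \frac{147}{5} - 29299 = - \frac{146348}{5}$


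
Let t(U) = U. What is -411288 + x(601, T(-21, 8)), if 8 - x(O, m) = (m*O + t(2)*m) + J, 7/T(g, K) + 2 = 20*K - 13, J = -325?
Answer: -59592696/145 ≈ -4.1098e+5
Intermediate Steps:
T(g, K) = 7/(-15 + 20*K) (T(g, K) = 7/(-2 + (20*K - 13)) = 7/(-2 + (-13 + 20*K)) = 7/(-15 + 20*K))
x(O, m) = 333 - 2*m - O*m (x(O, m) = 8 - ((m*O + 2*m) - 325) = 8 - ((O*m + 2*m) - 325) = 8 - ((2*m + O*m) - 325) = 8 - (-325 + 2*m + O*m) = 8 + (325 - 2*m - O*m) = 333 - 2*m - O*m)
-411288 + x(601, T(-21, 8)) = -411288 + (333 - 14/(5*(-3 + 4*8)) - 1*601*7/(5*(-3 + 4*8))) = -411288 + (333 - 14/(5*(-3 + 32)) - 1*601*7/(5*(-3 + 32))) = -411288 + (333 - 14/(5*29) - 1*601*(7/5)/29) = -411288 + (333 - 14/(5*29) - 1*601*(7/5)*(1/29)) = -411288 + (333 - 2*7/145 - 1*601*7/145) = -411288 + (333 - 14/145 - 4207/145) = -411288 + 44064/145 = -59592696/145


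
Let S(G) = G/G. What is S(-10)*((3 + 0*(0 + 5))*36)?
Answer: 108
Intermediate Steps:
S(G) = 1
S(-10)*((3 + 0*(0 + 5))*36) = 1*((3 + 0*(0 + 5))*36) = 1*((3 + 0*5)*36) = 1*((3 + 0)*36) = 1*(3*36) = 1*108 = 108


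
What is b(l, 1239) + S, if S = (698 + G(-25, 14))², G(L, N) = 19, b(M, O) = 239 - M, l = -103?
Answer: 514431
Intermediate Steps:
S = 514089 (S = (698 + 19)² = 717² = 514089)
b(l, 1239) + S = (239 - 1*(-103)) + 514089 = (239 + 103) + 514089 = 342 + 514089 = 514431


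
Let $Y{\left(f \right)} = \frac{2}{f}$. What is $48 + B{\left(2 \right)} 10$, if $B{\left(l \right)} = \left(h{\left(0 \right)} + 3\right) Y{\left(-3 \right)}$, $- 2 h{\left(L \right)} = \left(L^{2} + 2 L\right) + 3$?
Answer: $38$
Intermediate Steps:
$h{\left(L \right)} = - \frac{3}{2} - L - \frac{L^{2}}{2}$ ($h{\left(L \right)} = - \frac{\left(L^{2} + 2 L\right) + 3}{2} = - \frac{3 + L^{2} + 2 L}{2} = - \frac{3}{2} - L - \frac{L^{2}}{2}$)
$B{\left(l \right)} = -1$ ($B{\left(l \right)} = \left(\left(- \frac{3}{2} - 0 - \frac{0^{2}}{2}\right) + 3\right) \frac{2}{-3} = \left(\left(- \frac{3}{2} + 0 - 0\right) + 3\right) 2 \left(- \frac{1}{3}\right) = \left(\left(- \frac{3}{2} + 0 + 0\right) + 3\right) \left(- \frac{2}{3}\right) = \left(- \frac{3}{2} + 3\right) \left(- \frac{2}{3}\right) = \frac{3}{2} \left(- \frac{2}{3}\right) = -1$)
$48 + B{\left(2 \right)} 10 = 48 - 10 = 38$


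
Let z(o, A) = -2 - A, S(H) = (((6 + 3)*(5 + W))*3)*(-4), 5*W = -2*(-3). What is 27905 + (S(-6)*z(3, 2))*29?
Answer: 527893/5 ≈ 1.0558e+5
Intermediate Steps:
W = 6/5 (W = (-2*(-3))/5 = (⅕)*6 = 6/5 ≈ 1.2000)
S(H) = -3348/5 (S(H) = (((6 + 3)*(5 + 6/5))*3)*(-4) = ((9*(31/5))*3)*(-4) = ((279/5)*3)*(-4) = (837/5)*(-4) = -3348/5)
27905 + (S(-6)*z(3, 2))*29 = 27905 - 3348*(-2 - 1*2)/5*29 = 27905 - 3348*(-2 - 2)/5*29 = 27905 - 3348/5*(-4)*29 = 27905 + (13392/5)*29 = 27905 + 388368/5 = 527893/5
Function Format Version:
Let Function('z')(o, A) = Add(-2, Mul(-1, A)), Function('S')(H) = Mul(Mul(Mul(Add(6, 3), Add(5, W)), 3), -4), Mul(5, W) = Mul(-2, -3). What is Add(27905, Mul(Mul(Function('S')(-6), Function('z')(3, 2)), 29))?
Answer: Rational(527893, 5) ≈ 1.0558e+5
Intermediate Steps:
W = Rational(6, 5) (W = Mul(Rational(1, 5), Mul(-2, -3)) = Mul(Rational(1, 5), 6) = Rational(6, 5) ≈ 1.2000)
Function('S')(H) = Rational(-3348, 5) (Function('S')(H) = Mul(Mul(Mul(Add(6, 3), Add(5, Rational(6, 5))), 3), -4) = Mul(Mul(Mul(9, Rational(31, 5)), 3), -4) = Mul(Mul(Rational(279, 5), 3), -4) = Mul(Rational(837, 5), -4) = Rational(-3348, 5))
Add(27905, Mul(Mul(Function('S')(-6), Function('z')(3, 2)), 29)) = Add(27905, Mul(Mul(Rational(-3348, 5), Add(-2, Mul(-1, 2))), 29)) = Add(27905, Mul(Mul(Rational(-3348, 5), Add(-2, -2)), 29)) = Add(27905, Mul(Mul(Rational(-3348, 5), -4), 29)) = Add(27905, Mul(Rational(13392, 5), 29)) = Add(27905, Rational(388368, 5)) = Rational(527893, 5)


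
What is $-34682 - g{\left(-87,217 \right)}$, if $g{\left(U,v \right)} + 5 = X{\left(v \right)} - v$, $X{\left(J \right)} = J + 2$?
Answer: $-34679$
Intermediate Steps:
$X{\left(J \right)} = 2 + J$
$g{\left(U,v \right)} = -3$ ($g{\left(U,v \right)} = -5 + \left(\left(2 + v\right) - v\right) = -5 + 2 = -3$)
$-34682 - g{\left(-87,217 \right)} = -34682 - -3 = -34682 + 3 = -34679$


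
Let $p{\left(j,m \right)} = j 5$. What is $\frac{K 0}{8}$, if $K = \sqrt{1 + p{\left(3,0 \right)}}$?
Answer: $0$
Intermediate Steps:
$p{\left(j,m \right)} = 5 j$
$K = 4$ ($K = \sqrt{1 + 5 \cdot 3} = \sqrt{1 + 15} = \sqrt{16} = 4$)
$\frac{K 0}{8} = \frac{4 \cdot 0}{8} = 0 \cdot \frac{1}{8} = 0$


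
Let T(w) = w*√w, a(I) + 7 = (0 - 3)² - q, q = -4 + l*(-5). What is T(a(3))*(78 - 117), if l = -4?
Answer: 546*I*√14 ≈ 2042.9*I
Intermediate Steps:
q = 16 (q = -4 - 4*(-5) = -4 + 20 = 16)
a(I) = -14 (a(I) = -7 + ((0 - 3)² - 1*16) = -7 + ((-3)² - 16) = -7 + (9 - 16) = -7 - 7 = -14)
T(w) = w^(3/2)
T(a(3))*(78 - 117) = (-14)^(3/2)*(78 - 117) = -14*I*√14*(-39) = 546*I*√14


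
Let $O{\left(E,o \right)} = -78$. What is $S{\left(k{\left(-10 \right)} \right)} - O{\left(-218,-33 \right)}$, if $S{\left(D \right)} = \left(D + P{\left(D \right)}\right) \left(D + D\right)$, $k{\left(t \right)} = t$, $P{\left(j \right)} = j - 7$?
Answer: $618$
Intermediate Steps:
$P{\left(j \right)} = -7 + j$ ($P{\left(j \right)} = j - 7 = -7 + j$)
$S{\left(D \right)} = 2 D \left(-7 + 2 D\right)$ ($S{\left(D \right)} = \left(D + \left(-7 + D\right)\right) \left(D + D\right) = \left(-7 + 2 D\right) 2 D = 2 D \left(-7 + 2 D\right)$)
$S{\left(k{\left(-10 \right)} \right)} - O{\left(-218,-33 \right)} = 2 \left(-10\right) \left(-7 + 2 \left(-10\right)\right) - -78 = 2 \left(-10\right) \left(-7 - 20\right) + 78 = 2 \left(-10\right) \left(-27\right) + 78 = 540 + 78 = 618$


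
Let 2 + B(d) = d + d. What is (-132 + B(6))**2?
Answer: 14884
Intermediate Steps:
B(d) = -2 + 2*d (B(d) = -2 + (d + d) = -2 + 2*d)
(-132 + B(6))**2 = (-132 + (-2 + 2*6))**2 = (-132 + (-2 + 12))**2 = (-132 + 10)**2 = (-122)**2 = 14884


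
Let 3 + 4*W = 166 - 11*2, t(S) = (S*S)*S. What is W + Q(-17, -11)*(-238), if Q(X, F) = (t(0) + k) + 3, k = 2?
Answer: -4619/4 ≈ -1154.8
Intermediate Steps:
t(S) = S³ (t(S) = S²*S = S³)
Q(X, F) = 5 (Q(X, F) = (0³ + 2) + 3 = (0 + 2) + 3 = 2 + 3 = 5)
W = 141/4 (W = -¾ + (166 - 11*2)/4 = -¾ + (166 - 1*22)/4 = -¾ + (166 - 22)/4 = -¾ + (¼)*144 = -¾ + 36 = 141/4 ≈ 35.250)
W + Q(-17, -11)*(-238) = 141/4 + 5*(-238) = 141/4 - 1190 = -4619/4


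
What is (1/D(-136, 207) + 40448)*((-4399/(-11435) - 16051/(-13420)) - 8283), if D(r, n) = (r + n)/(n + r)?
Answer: -10280902520789883/30691540 ≈ -3.3497e+8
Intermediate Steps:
D(r, n) = 1 (D(r, n) = (n + r)/(n + r) = 1)
(1/D(-136, 207) + 40448)*((-4399/(-11435) - 16051/(-13420)) - 8283) = (1/1 + 40448)*((-4399/(-11435) - 16051/(-13420)) - 8283) = (1 + 40448)*((-4399*(-1/11435) - 16051*(-1/13420)) - 8283) = 40449*((4399/11435 + 16051/13420) - 8283) = 40449*(48515553/30691540 - 8283) = 40449*(-254169510267/30691540) = -10280902520789883/30691540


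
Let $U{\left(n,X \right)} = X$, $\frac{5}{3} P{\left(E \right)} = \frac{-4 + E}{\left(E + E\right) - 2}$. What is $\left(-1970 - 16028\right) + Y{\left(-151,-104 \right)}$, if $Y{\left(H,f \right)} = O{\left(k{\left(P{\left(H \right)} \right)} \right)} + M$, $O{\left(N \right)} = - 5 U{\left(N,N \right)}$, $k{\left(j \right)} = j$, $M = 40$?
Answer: $- \frac{5459697}{304} \approx -17960.0$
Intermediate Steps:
$P{\left(E \right)} = \frac{3 \left(-4 + E\right)}{5 \left(-2 + 2 E\right)}$ ($P{\left(E \right)} = \frac{3 \frac{-4 + E}{\left(E + E\right) - 2}}{5} = \frac{3 \frac{-4 + E}{2 E - 2}}{5} = \frac{3 \frac{-4 + E}{-2 + 2 E}}{5} = \frac{3 \left(-4 + E\right)}{5 \left(-2 + 2 E\right)}$)
$O{\left(N \right)} = - 5 N$
$Y{\left(H,f \right)} = 40 - \frac{3 \left(-4 + H\right)}{2 \left(-1 + H\right)}$ ($Y{\left(H,f \right)} = - 5 \frac{3 \left(-4 + H\right)}{10 \left(-1 + H\right)} + 40 = - \frac{3 \left(-4 + H\right)}{2 \left(-1 + H\right)} + 40 = 40 - \frac{3 \left(-4 + H\right)}{2 \left(-1 + H\right)}$)
$\left(-1970 - 16028\right) + Y{\left(-151,-104 \right)} = \left(-1970 - 16028\right) + \frac{-68 + 77 \left(-151\right)}{2 \left(-1 - 151\right)} = -17998 + \frac{-68 - 11627}{2 \left(-152\right)} = -17998 + \frac{1}{2} \left(- \frac{1}{152}\right) \left(-11695\right) = -17998 + \frac{11695}{304} = - \frac{5459697}{304}$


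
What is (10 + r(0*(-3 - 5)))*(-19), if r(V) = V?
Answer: -190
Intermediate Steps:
(10 + r(0*(-3 - 5)))*(-19) = (10 + 0*(-3 - 5))*(-19) = (10 + 0*(-8))*(-19) = (10 + 0)*(-19) = 10*(-19) = -190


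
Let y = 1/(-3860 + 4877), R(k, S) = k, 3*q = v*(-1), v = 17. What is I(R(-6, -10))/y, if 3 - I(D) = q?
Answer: 8814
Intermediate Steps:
q = -17/3 (q = (17*(-1))/3 = (⅓)*(-17) = -17/3 ≈ -5.6667)
I(D) = 26/3 (I(D) = 3 - 1*(-17/3) = 3 + 17/3 = 26/3)
y = 1/1017 ≈ 0.00098328
I(R(-6, -10))/y = 26/(3*(1/1017)) = (26/3)*1017 = 8814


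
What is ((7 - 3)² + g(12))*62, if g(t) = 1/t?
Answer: 5983/6 ≈ 997.17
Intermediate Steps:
((7 - 3)² + g(12))*62 = ((7 - 3)² + 1/12)*62 = (4² + 1/12)*62 = (16 + 1/12)*62 = (193/12)*62 = 5983/6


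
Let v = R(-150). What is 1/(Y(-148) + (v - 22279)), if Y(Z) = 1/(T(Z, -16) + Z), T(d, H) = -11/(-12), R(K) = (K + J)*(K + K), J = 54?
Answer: 1765/11509553 ≈ 0.00015335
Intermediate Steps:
R(K) = 2*K*(54 + K) (R(K) = (K + 54)*(K + K) = (54 + K)*(2*K) = 2*K*(54 + K))
v = 28800 (v = 2*(-150)*(54 - 150) = 2*(-150)*(-96) = 28800)
T(d, H) = 11/12 (T(d, H) = -11*(-1/12) = 11/12)
Y(Z) = 1/(11/12 + Z)
1/(Y(-148) + (v - 22279)) = 1/(12/(11 + 12*(-148)) + (28800 - 22279)) = 1/(12/(11 - 1776) + 6521) = 1/(12/(-1765) + 6521) = 1/(12*(-1/1765) + 6521) = 1/(-12/1765 + 6521) = 1/(11509553/1765) = 1765/11509553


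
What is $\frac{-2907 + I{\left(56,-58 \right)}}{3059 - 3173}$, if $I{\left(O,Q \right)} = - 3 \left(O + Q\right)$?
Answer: $\frac{967}{38} \approx 25.447$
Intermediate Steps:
$I{\left(O,Q \right)} = - 3 O - 3 Q$
$\frac{-2907 + I{\left(56,-58 \right)}}{3059 - 3173} = \frac{-2907 - -6}{3059 - 3173} = \frac{-2907 + \left(-168 + 174\right)}{-114} = \left(-2907 + 6\right) \left(- \frac{1}{114}\right) = \left(-2901\right) \left(- \frac{1}{114}\right) = \frac{967}{38}$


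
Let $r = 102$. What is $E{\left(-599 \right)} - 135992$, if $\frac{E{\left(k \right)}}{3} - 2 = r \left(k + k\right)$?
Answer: $-502574$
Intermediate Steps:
$E{\left(k \right)} = 6 + 612 k$ ($E{\left(k \right)} = 6 + 3 \cdot 102 \left(k + k\right) = 6 + 3 \cdot 102 \cdot 2 k = 6 + 3 \cdot 204 k = 6 + 612 k$)
$E{\left(-599 \right)} - 135992 = \left(6 + 612 \left(-599\right)\right) - 135992 = \left(6 - 366588\right) - 135992 = -366582 - 135992 = -502574$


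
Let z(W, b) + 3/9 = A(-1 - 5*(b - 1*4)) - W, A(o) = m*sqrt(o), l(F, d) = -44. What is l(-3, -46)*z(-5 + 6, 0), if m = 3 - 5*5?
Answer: 176/3 + 968*sqrt(19) ≈ 4278.1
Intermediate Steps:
m = -22 (m = 3 - 25 = -22)
A(o) = -22*sqrt(o)
z(W, b) = -1/3 - W - 22*sqrt(19 - 5*b) (z(W, b) = -1/3 + (-22*sqrt(-1 - 5*(b - 1*4)) - W) = -1/3 + (-22*sqrt(-1 - 5*(b - 4)) - W) = -1/3 + (-22*sqrt(-1 - 5*(-4 + b)) - W) = -1/3 + (-22*sqrt(-1 + (20 - 5*b)) - W) = -1/3 + (-22*sqrt(19 - 5*b) - W) = -1/3 + (-W - 22*sqrt(19 - 5*b)) = -1/3 - W - 22*sqrt(19 - 5*b))
l(-3, -46)*z(-5 + 6, 0) = -44*(-1/3 - (-5 + 6) - 22*sqrt(19 - 5*0)) = -44*(-1/3 - 1*1 - 22*sqrt(19 + 0)) = -44*(-1/3 - 1 - 22*sqrt(19)) = -44*(-4/3 - 22*sqrt(19)) = 176/3 + 968*sqrt(19)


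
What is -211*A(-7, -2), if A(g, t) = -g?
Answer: -1477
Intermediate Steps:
-211*A(-7, -2) = -(-211)*(-7) = -211*7 = -1477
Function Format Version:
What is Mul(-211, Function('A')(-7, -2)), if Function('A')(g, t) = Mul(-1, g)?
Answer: -1477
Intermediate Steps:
Mul(-211, Function('A')(-7, -2)) = Mul(-211, Mul(-1, -7)) = Mul(-211, 7) = -1477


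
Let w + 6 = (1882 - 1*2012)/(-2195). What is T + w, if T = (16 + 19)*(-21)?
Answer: -325273/439 ≈ -740.94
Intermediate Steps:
T = -735 (T = 35*(-21) = -735)
w = -2608/439 (w = -6 + (1882 - 1*2012)/(-2195) = -6 + (1882 - 2012)*(-1/2195) = -6 - 130*(-1/2195) = -6 + 26/439 = -2608/439 ≈ -5.9408)
T + w = -735 - 2608/439 = -325273/439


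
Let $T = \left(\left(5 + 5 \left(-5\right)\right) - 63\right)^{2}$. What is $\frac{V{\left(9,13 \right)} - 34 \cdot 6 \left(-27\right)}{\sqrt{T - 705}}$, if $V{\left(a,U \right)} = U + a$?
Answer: $\frac{2765 \sqrt{1546}}{1546} \approx 70.322$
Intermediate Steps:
$T = 6889$ ($T = \left(\left(5 - 25\right) - 63\right)^{2} = \left(-20 - 63\right)^{2} = \left(-83\right)^{2} = 6889$)
$\frac{V{\left(9,13 \right)} - 34 \cdot 6 \left(-27\right)}{\sqrt{T - 705}} = \frac{\left(13 + 9\right) - 34 \cdot 6 \left(-27\right)}{\sqrt{6889 - 705}} = \frac{22 - -5508}{\sqrt{6184}} = \frac{22 + 5508}{2 \sqrt{1546}} = 5530 \frac{\sqrt{1546}}{3092} = \frac{2765 \sqrt{1546}}{1546}$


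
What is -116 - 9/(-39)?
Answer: -1505/13 ≈ -115.77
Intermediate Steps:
-116 - 9/(-39) = -116 - 1/39*(-9) = -116 + 3/13 = -1505/13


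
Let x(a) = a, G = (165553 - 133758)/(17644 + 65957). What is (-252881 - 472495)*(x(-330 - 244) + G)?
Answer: 11595178640768/27867 ≈ 4.1609e+8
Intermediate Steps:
G = 31795/83601 ≈ 0.38032
(-252881 - 472495)*(x(-330 - 244) + G) = (-252881 - 472495)*((-330 - 244) + 31795/83601) = -725376*(-574 + 31795/83601) = -725376*(-47955179/83601) = 11595178640768/27867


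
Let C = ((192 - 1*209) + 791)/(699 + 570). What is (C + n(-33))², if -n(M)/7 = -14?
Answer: 193321216/19881 ≈ 9723.9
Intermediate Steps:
n(M) = 98 (n(M) = -7*(-14) = 98)
C = 86/141 (C = ((192 - 209) + 791)/1269 = (-17 + 791)*(1/1269) = 774*(1/1269) = 86/141 ≈ 0.60993)
(C + n(-33))² = (86/141 + 98)² = (13904/141)² = 193321216/19881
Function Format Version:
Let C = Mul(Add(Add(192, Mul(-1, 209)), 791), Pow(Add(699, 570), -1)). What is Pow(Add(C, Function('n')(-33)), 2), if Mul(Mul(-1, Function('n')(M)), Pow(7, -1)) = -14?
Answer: Rational(193321216, 19881) ≈ 9723.9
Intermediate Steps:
Function('n')(M) = 98 (Function('n')(M) = Mul(-7, -14) = 98)
C = Rational(86, 141) (C = Mul(Add(Add(192, -209), 791), Pow(1269, -1)) = Mul(Add(-17, 791), Rational(1, 1269)) = Mul(774, Rational(1, 1269)) = Rational(86, 141) ≈ 0.60993)
Pow(Add(C, Function('n')(-33)), 2) = Pow(Add(Rational(86, 141), 98), 2) = Pow(Rational(13904, 141), 2) = Rational(193321216, 19881)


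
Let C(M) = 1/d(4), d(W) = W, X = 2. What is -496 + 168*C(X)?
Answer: -454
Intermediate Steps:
C(M) = ¼ (C(M) = 1/4 = ¼)
-496 + 168*C(X) = -496 + 168*(¼) = -496 + 42 = -454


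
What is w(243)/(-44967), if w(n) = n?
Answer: -81/14989 ≈ -0.0054040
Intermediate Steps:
w(243)/(-44967) = 243/(-44967) = 243*(-1/44967) = -81/14989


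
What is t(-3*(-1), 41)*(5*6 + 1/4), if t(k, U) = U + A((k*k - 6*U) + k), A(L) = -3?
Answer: 2299/2 ≈ 1149.5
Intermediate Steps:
t(k, U) = -3 + U (t(k, U) = U - 3 = -3 + U)
t(-3*(-1), 41)*(5*6 + 1/4) = (-3 + 41)*(5*6 + 1/4) = 38*(30 + ¼) = 38*(121/4) = 2299/2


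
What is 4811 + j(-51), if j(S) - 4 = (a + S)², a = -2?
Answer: 7624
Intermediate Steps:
j(S) = 4 + (-2 + S)²
4811 + j(-51) = 4811 + (4 + (-2 - 51)²) = 4811 + (4 + (-53)²) = 4811 + (4 + 2809) = 4811 + 2813 = 7624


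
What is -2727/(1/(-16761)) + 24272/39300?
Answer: 449073707843/9825 ≈ 4.5707e+7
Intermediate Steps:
-2727/(1/(-16761)) + 24272/39300 = -2727/(-1/16761) + 24272*(1/39300) = -2727*(-16761) + 6068/9825 = 45707247 + 6068/9825 = 449073707843/9825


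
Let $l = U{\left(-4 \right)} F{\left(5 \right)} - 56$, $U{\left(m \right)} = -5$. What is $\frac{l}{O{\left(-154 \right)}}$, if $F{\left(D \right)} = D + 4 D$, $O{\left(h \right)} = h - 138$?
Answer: $\frac{181}{292} \approx 0.61986$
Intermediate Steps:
$O{\left(h \right)} = -138 + h$
$F{\left(D \right)} = 5 D$
$l = -181$ ($l = - 5 \cdot 5 \cdot 5 - 56 = \left(-5\right) 25 - 56 = -125 - 56 = -181$)
$\frac{l}{O{\left(-154 \right)}} = - \frac{181}{-138 - 154} = - \frac{181}{-292} = \left(-181\right) \left(- \frac{1}{292}\right) = \frac{181}{292}$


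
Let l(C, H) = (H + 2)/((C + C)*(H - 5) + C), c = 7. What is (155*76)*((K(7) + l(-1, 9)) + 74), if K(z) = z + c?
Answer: 9200180/9 ≈ 1.0222e+6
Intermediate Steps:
l(C, H) = (2 + H)/(C + 2*C*(-5 + H)) (l(C, H) = (2 + H)/((2*C)*(-5 + H) + C) = (2 + H)/(2*C*(-5 + H) + C) = (2 + H)/(C + 2*C*(-5 + H)))
K(z) = 7 + z (K(z) = z + 7 = 7 + z)
(155*76)*((K(7) + l(-1, 9)) + 74) = (155*76)*(((7 + 7) + (2 + 9)/((-1)*(-9 + 2*9))) + 74) = 11780*((14 - 1*11/(-9 + 18)) + 74) = 11780*((14 - 1*11/9) + 74) = 11780*((14 - 1*1/9*11) + 74) = 11780*((14 - 11/9) + 74) = 11780*(115/9 + 74) = 11780*(781/9) = 9200180/9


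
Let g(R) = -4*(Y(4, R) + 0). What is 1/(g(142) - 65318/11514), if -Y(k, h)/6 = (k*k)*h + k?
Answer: 5757/314437709 ≈ 1.8309e-5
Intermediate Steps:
Y(k, h) = -6*k - 6*h*k² (Y(k, h) = -6*((k*k)*h + k) = -6*(k²*h + k) = -6*(h*k² + k) = -6*(k + h*k²) = -6*k - 6*h*k²)
g(R) = 96 + 384*R (g(R) = -4*(-6*4*(1 + R*4) + 0) = -4*(-6*4*(1 + 4*R) + 0) = -4*((-24 - 96*R) + 0) = -4*(-24 - 96*R) = 96 + 384*R)
1/(g(142) - 65318/11514) = 1/((96 + 384*142) - 65318/11514) = 1/((96 + 54528) - 65318*1/11514) = 1/(54624 - 32659/5757) = 1/(314437709/5757) = 5757/314437709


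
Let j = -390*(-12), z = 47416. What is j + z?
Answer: 52096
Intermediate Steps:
j = 4680
j + z = 4680 + 47416 = 52096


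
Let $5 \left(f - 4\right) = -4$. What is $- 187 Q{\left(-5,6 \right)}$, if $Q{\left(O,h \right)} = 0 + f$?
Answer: $- \frac{2992}{5} \approx -598.4$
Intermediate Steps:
$f = \frac{16}{5}$ ($f = 4 + \frac{1}{5} \left(-4\right) = 4 - \frac{4}{5} = \frac{16}{5} \approx 3.2$)
$Q{\left(O,h \right)} = \frac{16}{5}$ ($Q{\left(O,h \right)} = 0 + \frac{16}{5} = \frac{16}{5}$)
$- 187 Q{\left(-5,6 \right)} = \left(-187\right) \frac{16}{5} = - \frac{2992}{5}$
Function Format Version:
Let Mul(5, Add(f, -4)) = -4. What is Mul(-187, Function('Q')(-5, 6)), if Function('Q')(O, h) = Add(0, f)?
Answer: Rational(-2992, 5) ≈ -598.40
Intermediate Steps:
f = Rational(16, 5) (f = Add(4, Mul(Rational(1, 5), -4)) = Add(4, Rational(-4, 5)) = Rational(16, 5) ≈ 3.2000)
Function('Q')(O, h) = Rational(16, 5) (Function('Q')(O, h) = Add(0, Rational(16, 5)) = Rational(16, 5))
Mul(-187, Function('Q')(-5, 6)) = Mul(-187, Rational(16, 5)) = Rational(-2992, 5)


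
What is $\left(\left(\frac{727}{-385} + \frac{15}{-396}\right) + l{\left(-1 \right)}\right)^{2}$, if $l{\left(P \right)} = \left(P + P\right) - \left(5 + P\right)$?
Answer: $\frac{11082241}{176400} \approx 62.824$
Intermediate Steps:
$l{\left(P \right)} = -5 + P$ ($l{\left(P \right)} = 2 P - \left(5 + P\right) = -5 + P$)
$\left(\left(\frac{727}{-385} + \frac{15}{-396}\right) + l{\left(-1 \right)}\right)^{2} = \left(\left(\frac{727}{-385} + \frac{15}{-396}\right) - 6\right)^{2} = \left(\left(727 \left(- \frac{1}{385}\right) + 15 \left(- \frac{1}{396}\right)\right) - 6\right)^{2} = \left(\left(- \frac{727}{385} - \frac{5}{132}\right) - 6\right)^{2} = \left(- \frac{809}{420} - 6\right)^{2} = \left(- \frac{3329}{420}\right)^{2} = \frac{11082241}{176400}$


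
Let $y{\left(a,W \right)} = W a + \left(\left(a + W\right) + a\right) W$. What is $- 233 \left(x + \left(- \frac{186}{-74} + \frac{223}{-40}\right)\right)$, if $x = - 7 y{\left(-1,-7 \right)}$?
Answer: $\frac{170027323}{1480} \approx 1.1488 \cdot 10^{5}$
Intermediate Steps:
$y{\left(a,W \right)} = W a + W \left(W + 2 a\right)$ ($y{\left(a,W \right)} = W a + \left(\left(W + a\right) + a\right) W = W a + \left(W + 2 a\right) W = W a + W \left(W + 2 a\right)$)
$x = -490$ ($x = - 7 \left(- 7 \left(-7 + 3 \left(-1\right)\right)\right) = - 7 \left(- 7 \left(-7 - 3\right)\right) = - 7 \left(\left(-7\right) \left(-10\right)\right) = \left(-7\right) 70 = -490$)
$- 233 \left(x + \left(- \frac{186}{-74} + \frac{223}{-40}\right)\right) = - 233 \left(-490 + \left(- \frac{186}{-74} + \frac{223}{-40}\right)\right) = - 233 \left(-490 + \left(\left(-186\right) \left(- \frac{1}{74}\right) + 223 \left(- \frac{1}{40}\right)\right)\right) = - 233 \left(-490 + \left(\frac{93}{37} - \frac{223}{40}\right)\right) = - 233 \left(-490 - \frac{4531}{1480}\right) = \left(-233\right) \left(- \frac{729731}{1480}\right) = \frac{170027323}{1480}$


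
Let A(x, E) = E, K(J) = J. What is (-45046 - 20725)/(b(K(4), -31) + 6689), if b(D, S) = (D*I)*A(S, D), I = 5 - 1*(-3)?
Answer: -65771/6817 ≈ -9.6481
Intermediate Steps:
I = 8 (I = 5 + 3 = 8)
b(D, S) = 8*D² (b(D, S) = (D*8)*D = (8*D)*D = 8*D²)
(-45046 - 20725)/(b(K(4), -31) + 6689) = (-45046 - 20725)/(8*4² + 6689) = -65771/(8*16 + 6689) = -65771/(128 + 6689) = -65771/6817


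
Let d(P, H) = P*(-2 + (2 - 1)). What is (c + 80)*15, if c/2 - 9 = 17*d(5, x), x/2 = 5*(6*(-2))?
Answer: -1080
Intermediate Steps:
x = -120 (x = 2*(5*(6*(-2))) = 2*(5*(-12)) = 2*(-60) = -120)
d(P, H) = -P (d(P, H) = P*(-2 + 1) = P*(-1) = -P)
c = -152 (c = 18 + 2*(17*(-1*5)) = 18 + 2*(17*(-5)) = 18 + 2*(-85) = 18 - 170 = -152)
(c + 80)*15 = (-152 + 80)*15 = -72*15 = -1080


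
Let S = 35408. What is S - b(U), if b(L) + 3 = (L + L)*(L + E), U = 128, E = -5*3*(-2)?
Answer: -5037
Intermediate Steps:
E = 30 (E = -15*(-2) = 30)
b(L) = -3 + 2*L*(30 + L) (b(L) = -3 + (L + L)*(L + 30) = -3 + (2*L)*(30 + L) = -3 + 2*L*(30 + L))
S - b(U) = 35408 - (-3 + 2*128² + 60*128) = 35408 - (-3 + 2*16384 + 7680) = 35408 - (-3 + 32768 + 7680) = 35408 - 1*40445 = 35408 - 40445 = -5037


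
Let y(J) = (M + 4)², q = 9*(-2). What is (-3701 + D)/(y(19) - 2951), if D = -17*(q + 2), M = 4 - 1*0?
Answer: 3429/2887 ≈ 1.1877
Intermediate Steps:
q = -18
M = 4 (M = 4 + 0 = 4)
D = 272 (D = -17*(-18 + 2) = -17*(-16) = 272)
y(J) = 64 (y(J) = (4 + 4)² = 8² = 64)
(-3701 + D)/(y(19) - 2951) = (-3701 + 272)/(64 - 2951) = -3429/(-2887) = -3429*(-1/2887) = 3429/2887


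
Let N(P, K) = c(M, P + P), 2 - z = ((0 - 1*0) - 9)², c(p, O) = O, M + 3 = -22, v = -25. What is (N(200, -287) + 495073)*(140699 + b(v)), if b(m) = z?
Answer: 69673413260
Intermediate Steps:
M = -25 (M = -3 - 22 = -25)
z = -79 (z = 2 - ((0 - 1*0) - 9)² = 2 - ((0 + 0) - 9)² = 2 - (0 - 9)² = 2 - 1*(-9)² = 2 - 1*81 = 2 - 81 = -79)
N(P, K) = 2*P (N(P, K) = P + P = 2*P)
b(m) = -79
(N(200, -287) + 495073)*(140699 + b(v)) = (2*200 + 495073)*(140699 - 79) = (400 + 495073)*140620 = 495473*140620 = 69673413260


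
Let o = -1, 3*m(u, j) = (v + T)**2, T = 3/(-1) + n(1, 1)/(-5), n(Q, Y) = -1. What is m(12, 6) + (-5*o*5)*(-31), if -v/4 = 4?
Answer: -49289/75 ≈ -657.19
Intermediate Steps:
v = -16 (v = -4*4 = -16)
T = -14/5 (T = 3/(-1) - 1/(-5) = 3*(-1) - 1*(-1/5) = -3 + 1/5 = -14/5 ≈ -2.8000)
m(u, j) = 8836/75 (m(u, j) = (-16 - 14/5)**2/3 = (-94/5)**2/3 = (1/3)*(8836/25) = 8836/75)
m(12, 6) + (-5*o*5)*(-31) = 8836/75 + (-5*(-1)*5)*(-31) = 8836/75 + (5*5)*(-31) = 8836/75 + 25*(-31) = 8836/75 - 775 = -49289/75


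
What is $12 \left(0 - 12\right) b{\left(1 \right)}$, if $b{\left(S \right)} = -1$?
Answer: $144$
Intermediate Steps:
$12 \left(0 - 12\right) b{\left(1 \right)} = 12 \left(0 - 12\right) \left(-1\right) = 12 \left(-12\right) \left(-1\right) = \left(-144\right) \left(-1\right) = 144$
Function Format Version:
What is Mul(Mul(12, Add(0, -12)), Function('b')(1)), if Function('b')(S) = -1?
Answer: 144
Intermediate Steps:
Mul(Mul(12, Add(0, -12)), Function('b')(1)) = Mul(Mul(12, Add(0, -12)), -1) = Mul(Mul(12, -12), -1) = Mul(-144, -1) = 144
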